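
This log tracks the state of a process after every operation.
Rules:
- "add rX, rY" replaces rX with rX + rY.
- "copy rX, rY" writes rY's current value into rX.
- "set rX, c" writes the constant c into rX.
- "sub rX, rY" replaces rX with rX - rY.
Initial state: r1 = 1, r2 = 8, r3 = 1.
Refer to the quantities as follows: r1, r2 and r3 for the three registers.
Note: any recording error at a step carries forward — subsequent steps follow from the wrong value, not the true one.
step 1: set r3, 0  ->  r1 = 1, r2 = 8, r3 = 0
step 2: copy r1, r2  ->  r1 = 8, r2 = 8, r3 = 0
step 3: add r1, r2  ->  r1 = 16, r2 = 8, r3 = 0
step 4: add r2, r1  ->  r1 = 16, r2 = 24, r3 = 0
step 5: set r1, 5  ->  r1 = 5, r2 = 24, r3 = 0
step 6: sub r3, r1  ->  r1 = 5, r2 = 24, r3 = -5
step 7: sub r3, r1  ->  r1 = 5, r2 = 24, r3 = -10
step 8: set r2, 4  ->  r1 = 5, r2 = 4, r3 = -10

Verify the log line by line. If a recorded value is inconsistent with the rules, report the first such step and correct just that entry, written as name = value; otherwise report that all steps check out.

1. r3 = 0 (in agreement)
2. r1 = 8 (same as recorded)
3. r1 = 8 + 8 = 16 (no discrepancy)
4. r2 = 8 + 16 = 24 (agrees with the log)
5. r1 = 5 (no discrepancy)
6. r3 = 0 - 5 = -5 (in agreement)
7. r3 = -5 - 5 = -10 (in agreement)
8. r2 = 4 (agrees with the log)
Each recorded entry agrees with the recomputation.

no error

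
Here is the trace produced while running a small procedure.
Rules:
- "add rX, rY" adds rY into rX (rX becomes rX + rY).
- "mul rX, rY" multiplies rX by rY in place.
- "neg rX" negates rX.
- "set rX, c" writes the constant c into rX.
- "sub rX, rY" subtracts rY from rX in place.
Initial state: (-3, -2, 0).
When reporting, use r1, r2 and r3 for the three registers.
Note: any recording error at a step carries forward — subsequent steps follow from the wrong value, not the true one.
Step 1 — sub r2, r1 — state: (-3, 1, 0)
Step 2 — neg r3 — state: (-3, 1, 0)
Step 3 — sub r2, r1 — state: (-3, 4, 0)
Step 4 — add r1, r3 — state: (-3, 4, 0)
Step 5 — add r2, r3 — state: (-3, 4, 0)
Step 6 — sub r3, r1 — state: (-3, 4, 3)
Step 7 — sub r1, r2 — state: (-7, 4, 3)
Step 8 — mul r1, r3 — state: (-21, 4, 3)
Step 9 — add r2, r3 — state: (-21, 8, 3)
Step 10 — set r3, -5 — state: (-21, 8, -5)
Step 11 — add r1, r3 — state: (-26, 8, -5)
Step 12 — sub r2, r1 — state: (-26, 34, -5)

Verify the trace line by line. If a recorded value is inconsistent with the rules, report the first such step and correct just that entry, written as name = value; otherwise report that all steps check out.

step 9, r2 = 7

Recomputing the run from the initial state:
step 1: r1 = -3, r2 = 1, r3 = 0
step 2: r1 = -3, r2 = 1, r3 = 0
step 3: r1 = -3, r2 = 4, r3 = 0
step 4: r1 = -3, r2 = 4, r3 = 0
step 5: r1 = -3, r2 = 4, r3 = 0
step 6: r1 = -3, r2 = 4, r3 = 3
step 7: r1 = -7, r2 = 4, r3 = 3
step 8: r1 = -21, r2 = 4, r3 = 3
step 9: r1 = -21, r2 = 7, r3 = 3
step 10: r1 = -21, r2 = 7, r3 = -5
step 11: r1 = -26, r2 = 7, r3 = -5
step 12: r1 = -26, r2 = 33, r3 = -5
The first disagreement with the trace is at step 9, where the value should be r2 = 7.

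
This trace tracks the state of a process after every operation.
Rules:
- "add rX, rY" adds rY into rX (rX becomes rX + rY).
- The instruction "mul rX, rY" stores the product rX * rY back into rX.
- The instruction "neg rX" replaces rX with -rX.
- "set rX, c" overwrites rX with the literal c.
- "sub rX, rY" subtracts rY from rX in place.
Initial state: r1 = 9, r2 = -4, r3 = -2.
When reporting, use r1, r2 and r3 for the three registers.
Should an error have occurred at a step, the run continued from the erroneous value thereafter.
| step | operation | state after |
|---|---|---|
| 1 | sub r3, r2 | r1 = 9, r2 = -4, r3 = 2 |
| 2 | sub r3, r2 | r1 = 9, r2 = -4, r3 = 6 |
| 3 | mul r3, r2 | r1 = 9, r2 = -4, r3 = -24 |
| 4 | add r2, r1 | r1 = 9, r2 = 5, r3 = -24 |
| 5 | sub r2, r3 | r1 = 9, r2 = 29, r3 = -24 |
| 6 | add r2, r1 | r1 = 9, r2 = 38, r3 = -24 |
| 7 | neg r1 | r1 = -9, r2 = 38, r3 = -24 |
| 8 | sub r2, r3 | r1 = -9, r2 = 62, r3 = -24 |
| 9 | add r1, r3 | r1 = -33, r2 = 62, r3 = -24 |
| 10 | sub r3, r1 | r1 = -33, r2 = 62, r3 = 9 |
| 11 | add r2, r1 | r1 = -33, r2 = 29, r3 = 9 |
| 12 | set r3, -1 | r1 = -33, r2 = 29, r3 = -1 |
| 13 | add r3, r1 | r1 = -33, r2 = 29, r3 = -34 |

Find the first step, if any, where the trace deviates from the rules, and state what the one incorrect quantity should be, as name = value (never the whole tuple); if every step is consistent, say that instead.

no error

Recomputing the run from the initial state:
step 1: r1 = 9, r2 = -4, r3 = 2
step 2: r1 = 9, r2 = -4, r3 = 6
step 3: r1 = 9, r2 = -4, r3 = -24
step 4: r1 = 9, r2 = 5, r3 = -24
step 5: r1 = 9, r2 = 29, r3 = -24
step 6: r1 = 9, r2 = 38, r3 = -24
step 7: r1 = -9, r2 = 38, r3 = -24
step 8: r1 = -9, r2 = 62, r3 = -24
step 9: r1 = -33, r2 = 62, r3 = -24
step 10: r1 = -33, r2 = 62, r3 = 9
step 11: r1 = -33, r2 = 29, r3 = 9
step 12: r1 = -33, r2 = 29, r3 = -1
step 13: r1 = -33, r2 = 29, r3 = -34
This matches the trace at every step.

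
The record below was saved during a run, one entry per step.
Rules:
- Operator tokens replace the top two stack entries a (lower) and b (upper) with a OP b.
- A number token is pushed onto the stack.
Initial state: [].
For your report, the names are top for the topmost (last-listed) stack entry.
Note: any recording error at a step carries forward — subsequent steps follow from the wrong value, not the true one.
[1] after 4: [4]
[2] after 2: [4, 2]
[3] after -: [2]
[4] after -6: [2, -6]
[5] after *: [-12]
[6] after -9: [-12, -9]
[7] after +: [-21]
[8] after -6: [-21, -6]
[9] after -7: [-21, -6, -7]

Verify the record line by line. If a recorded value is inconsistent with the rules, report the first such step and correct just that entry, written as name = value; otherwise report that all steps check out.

Recomputing the run from the initial state:
step 1: [4]
step 2: [4, 2]
step 3: [2]
step 4: [2, -6]
step 5: [-12]
step 6: [-12, -9]
step 7: [-21]
step 8: [-21, -6]
step 9: [-21, -6, -7]
This matches the record at every step.

no error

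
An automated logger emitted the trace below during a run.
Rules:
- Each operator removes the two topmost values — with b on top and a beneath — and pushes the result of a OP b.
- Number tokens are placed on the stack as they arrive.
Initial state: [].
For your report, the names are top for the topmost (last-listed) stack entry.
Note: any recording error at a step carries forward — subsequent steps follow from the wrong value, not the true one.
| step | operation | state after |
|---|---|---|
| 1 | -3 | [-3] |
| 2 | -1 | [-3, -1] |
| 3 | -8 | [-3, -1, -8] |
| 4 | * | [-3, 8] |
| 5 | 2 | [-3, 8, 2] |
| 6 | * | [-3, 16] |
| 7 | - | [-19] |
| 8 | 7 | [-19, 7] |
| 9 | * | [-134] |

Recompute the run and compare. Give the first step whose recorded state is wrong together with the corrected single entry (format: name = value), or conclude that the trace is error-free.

Recomputing the run from the initial state:
step 1: [-3]
step 2: [-3, -1]
step 3: [-3, -1, -8]
step 4: [-3, 8]
step 5: [-3, 8, 2]
step 6: [-3, 16]
step 7: [-19]
step 8: [-19, 7]
step 9: [-133]
The first disagreement with the trace is at step 9, where the value should be top = -133.

step 9, top = -133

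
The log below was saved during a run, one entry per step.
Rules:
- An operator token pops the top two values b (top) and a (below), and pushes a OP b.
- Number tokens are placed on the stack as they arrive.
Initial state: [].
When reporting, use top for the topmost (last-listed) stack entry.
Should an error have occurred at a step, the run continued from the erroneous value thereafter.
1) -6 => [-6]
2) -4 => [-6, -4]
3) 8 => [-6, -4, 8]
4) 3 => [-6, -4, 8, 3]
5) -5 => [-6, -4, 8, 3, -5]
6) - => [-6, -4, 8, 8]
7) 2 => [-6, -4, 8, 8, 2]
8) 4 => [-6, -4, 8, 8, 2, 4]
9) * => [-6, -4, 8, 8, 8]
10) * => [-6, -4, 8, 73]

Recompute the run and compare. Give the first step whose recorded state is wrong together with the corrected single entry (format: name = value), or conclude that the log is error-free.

step 10, top = 64

Recomputing the run from the initial state:
step 1: [-6]
step 2: [-6, -4]
step 3: [-6, -4, 8]
step 4: [-6, -4, 8, 3]
step 5: [-6, -4, 8, 3, -5]
step 6: [-6, -4, 8, 8]
step 7: [-6, -4, 8, 8, 2]
step 8: [-6, -4, 8, 8, 2, 4]
step 9: [-6, -4, 8, 8, 8]
step 10: [-6, -4, 8, 64]
The first disagreement with the log is at step 10, where the value should be top = 64.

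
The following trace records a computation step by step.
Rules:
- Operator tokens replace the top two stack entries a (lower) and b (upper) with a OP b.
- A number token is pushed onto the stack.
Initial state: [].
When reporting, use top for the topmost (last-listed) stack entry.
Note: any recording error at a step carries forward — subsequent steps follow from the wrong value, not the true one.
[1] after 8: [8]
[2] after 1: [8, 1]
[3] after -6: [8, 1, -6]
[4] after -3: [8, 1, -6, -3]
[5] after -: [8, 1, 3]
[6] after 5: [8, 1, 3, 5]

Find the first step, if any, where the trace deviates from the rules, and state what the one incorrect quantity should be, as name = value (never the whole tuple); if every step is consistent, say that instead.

step 5, top = -3

Recomputing the run from the initial state:
step 1: [8]
step 2: [8, 1]
step 3: [8, 1, -6]
step 4: [8, 1, -6, -3]
step 5: [8, 1, -3]
step 6: [8, 1, -3, 5]
The first disagreement with the trace is at step 5, where the value should be top = -3.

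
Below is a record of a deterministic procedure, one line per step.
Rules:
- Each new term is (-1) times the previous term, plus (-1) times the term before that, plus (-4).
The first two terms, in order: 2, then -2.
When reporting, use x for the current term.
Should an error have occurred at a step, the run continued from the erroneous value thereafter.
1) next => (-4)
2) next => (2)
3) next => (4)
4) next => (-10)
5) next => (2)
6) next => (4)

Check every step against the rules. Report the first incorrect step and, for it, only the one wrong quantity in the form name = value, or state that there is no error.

step 3, x = -2

Recomputing the run from the initial state:
step 1: x = -4
step 2: x = 2
step 3: x = -2
step 4: x = -4
step 5: x = 2
step 6: x = -2
The first disagreement with the record is at step 3, where the value should be x = -2.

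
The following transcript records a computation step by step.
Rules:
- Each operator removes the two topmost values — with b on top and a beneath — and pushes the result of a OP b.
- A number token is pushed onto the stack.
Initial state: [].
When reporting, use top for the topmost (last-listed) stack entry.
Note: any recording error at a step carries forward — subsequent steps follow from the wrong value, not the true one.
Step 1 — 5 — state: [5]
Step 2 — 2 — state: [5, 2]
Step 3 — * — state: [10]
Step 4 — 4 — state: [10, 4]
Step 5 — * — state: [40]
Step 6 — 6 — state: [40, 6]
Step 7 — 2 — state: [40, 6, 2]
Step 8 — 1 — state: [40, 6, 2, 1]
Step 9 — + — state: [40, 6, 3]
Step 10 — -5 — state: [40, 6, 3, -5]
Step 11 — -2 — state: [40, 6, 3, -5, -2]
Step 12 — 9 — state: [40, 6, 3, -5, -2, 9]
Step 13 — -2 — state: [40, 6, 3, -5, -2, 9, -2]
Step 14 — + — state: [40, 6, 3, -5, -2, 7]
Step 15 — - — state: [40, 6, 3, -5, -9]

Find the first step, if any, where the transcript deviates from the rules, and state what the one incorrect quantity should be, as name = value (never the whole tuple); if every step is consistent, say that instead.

no error

Recomputing the run from the initial state:
step 1: [5]
step 2: [5, 2]
step 3: [10]
step 4: [10, 4]
step 5: [40]
step 6: [40, 6]
step 7: [40, 6, 2]
step 8: [40, 6, 2, 1]
step 9: [40, 6, 3]
step 10: [40, 6, 3, -5]
step 11: [40, 6, 3, -5, -2]
step 12: [40, 6, 3, -5, -2, 9]
step 13: [40, 6, 3, -5, -2, 9, -2]
step 14: [40, 6, 3, -5, -2, 7]
step 15: [40, 6, 3, -5, -9]
This matches the transcript at every step.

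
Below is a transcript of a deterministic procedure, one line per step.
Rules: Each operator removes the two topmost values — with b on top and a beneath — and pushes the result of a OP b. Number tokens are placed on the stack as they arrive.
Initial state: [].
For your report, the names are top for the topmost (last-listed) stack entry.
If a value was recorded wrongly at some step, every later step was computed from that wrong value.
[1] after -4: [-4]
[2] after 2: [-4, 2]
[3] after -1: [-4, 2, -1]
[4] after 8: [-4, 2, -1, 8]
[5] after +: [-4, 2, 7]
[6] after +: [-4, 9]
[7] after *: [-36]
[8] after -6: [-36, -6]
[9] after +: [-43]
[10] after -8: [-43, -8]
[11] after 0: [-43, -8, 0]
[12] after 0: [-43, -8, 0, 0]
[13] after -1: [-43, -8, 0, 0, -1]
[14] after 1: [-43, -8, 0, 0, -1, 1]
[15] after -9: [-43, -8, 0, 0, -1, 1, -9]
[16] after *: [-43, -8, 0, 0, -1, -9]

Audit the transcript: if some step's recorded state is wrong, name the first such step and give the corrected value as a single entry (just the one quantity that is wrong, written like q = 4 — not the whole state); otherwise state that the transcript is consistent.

step 9, top = -42

Recomputing the run from the initial state:
step 1: [-4]
step 2: [-4, 2]
step 3: [-4, 2, -1]
step 4: [-4, 2, -1, 8]
step 5: [-4, 2, 7]
step 6: [-4, 9]
step 7: [-36]
step 8: [-36, -6]
step 9: [-42]
step 10: [-42, -8]
step 11: [-42, -8, 0]
step 12: [-42, -8, 0, 0]
step 13: [-42, -8, 0, 0, -1]
step 14: [-42, -8, 0, 0, -1, 1]
step 15: [-42, -8, 0, 0, -1, 1, -9]
step 16: [-42, -8, 0, 0, -1, -9]
The first disagreement with the transcript is at step 9, where the value should be top = -42.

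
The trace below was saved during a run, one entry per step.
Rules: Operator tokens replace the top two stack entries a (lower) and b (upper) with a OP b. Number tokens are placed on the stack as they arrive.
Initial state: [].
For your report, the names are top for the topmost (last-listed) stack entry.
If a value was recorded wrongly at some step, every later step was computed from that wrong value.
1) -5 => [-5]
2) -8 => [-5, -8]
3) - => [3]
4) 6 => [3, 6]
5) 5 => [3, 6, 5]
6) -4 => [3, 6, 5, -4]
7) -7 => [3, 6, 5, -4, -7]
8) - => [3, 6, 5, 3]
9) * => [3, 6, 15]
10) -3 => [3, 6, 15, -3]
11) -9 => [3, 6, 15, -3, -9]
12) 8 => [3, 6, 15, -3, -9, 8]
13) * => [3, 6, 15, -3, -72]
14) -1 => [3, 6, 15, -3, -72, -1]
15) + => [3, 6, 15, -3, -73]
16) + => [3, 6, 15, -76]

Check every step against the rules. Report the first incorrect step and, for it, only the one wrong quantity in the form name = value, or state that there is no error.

no error

Step 1: push -5: top = -5 — matches.
Step 2: push -8: top = -8 — matches.
Step 3: -5 - -8 = 3 — verified.
Step 4: push 6: top = 6 — same as recorded.
Step 5: push 5: top = 5 — checks out.
Step 6: push -4: top = -4 — confirmed correct.
Step 7: push -7: top = -7 — agrees with the trace.
Step 8: -4 - -7 = 3 — consistent with the trace.
Step 9: 5 * 3 = 15 — confirmed correct.
Step 10: push -3: top = -3 — same as recorded.
Step 11: push -9: top = -9 — confirmed correct.
Step 12: push 8: top = 8 — exactly as logged.
Step 13: -9 * 8 = -72 — in agreement.
Step 14: push -1: top = -1 — no discrepancy.
Step 15: -72 + -1 = -73 — confirmed correct.
Step 16: -3 + -73 = -76 — agrees with the trace.
All entries verified; no error found.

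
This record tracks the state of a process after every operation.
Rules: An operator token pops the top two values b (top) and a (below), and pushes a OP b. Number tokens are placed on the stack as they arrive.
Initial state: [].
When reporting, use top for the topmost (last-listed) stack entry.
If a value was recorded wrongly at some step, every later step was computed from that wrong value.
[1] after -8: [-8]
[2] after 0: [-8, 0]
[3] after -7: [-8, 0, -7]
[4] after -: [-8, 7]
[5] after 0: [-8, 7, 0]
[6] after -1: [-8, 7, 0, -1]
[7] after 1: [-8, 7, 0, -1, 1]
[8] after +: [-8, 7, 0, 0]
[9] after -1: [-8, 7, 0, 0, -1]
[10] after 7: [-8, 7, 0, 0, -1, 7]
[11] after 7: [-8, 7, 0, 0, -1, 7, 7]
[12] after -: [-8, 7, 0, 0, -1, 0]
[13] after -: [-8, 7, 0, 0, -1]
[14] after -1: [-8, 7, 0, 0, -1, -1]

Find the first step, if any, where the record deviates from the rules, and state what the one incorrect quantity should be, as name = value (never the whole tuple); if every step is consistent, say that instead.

no error

1. push -8: top = -8 (exactly as logged)
2. push 0: top = 0 (confirmed correct)
3. push -7: top = -7 (exactly as logged)
4. 0 - -7 = 7 (same as recorded)
5. push 0: top = 0 (consistent with the record)
6. push -1: top = -1 (no discrepancy)
7. push 1: top = 1 (same as recorded)
8. -1 + 1 = 0 (exactly as logged)
9. push -1: top = -1 (no discrepancy)
10. push 7: top = 7 (in agreement)
11. push 7: top = 7 (exactly as logged)
12. 7 - 7 = 0 (agrees with the record)
13. -1 - 0 = -1 (consistent with the record)
14. push -1: top = -1 (same as recorded)
All steps check out; nothing to correct.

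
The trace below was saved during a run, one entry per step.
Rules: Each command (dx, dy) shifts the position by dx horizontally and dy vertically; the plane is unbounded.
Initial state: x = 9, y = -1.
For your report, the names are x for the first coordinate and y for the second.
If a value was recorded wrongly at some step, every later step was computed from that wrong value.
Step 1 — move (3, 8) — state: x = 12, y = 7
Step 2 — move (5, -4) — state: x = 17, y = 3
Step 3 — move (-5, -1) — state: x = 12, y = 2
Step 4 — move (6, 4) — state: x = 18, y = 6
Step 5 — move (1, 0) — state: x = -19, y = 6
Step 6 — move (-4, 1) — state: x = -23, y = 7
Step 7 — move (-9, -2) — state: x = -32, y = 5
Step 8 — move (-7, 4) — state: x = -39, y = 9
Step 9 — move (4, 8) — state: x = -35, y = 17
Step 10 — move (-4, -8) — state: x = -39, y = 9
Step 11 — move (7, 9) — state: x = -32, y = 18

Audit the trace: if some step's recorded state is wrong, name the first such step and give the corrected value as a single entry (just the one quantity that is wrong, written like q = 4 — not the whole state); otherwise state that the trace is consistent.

Recomputing the run from the initial state:
step 1: x = 12, y = 7
step 2: x = 17, y = 3
step 3: x = 12, y = 2
step 4: x = 18, y = 6
step 5: x = 19, y = 6
step 6: x = 15, y = 7
step 7: x = 6, y = 5
step 8: x = -1, y = 9
step 9: x = 3, y = 17
step 10: x = -1, y = 9
step 11: x = 6, y = 18
The first disagreement with the trace is at step 5, where the value should be x = 19.

step 5, x = 19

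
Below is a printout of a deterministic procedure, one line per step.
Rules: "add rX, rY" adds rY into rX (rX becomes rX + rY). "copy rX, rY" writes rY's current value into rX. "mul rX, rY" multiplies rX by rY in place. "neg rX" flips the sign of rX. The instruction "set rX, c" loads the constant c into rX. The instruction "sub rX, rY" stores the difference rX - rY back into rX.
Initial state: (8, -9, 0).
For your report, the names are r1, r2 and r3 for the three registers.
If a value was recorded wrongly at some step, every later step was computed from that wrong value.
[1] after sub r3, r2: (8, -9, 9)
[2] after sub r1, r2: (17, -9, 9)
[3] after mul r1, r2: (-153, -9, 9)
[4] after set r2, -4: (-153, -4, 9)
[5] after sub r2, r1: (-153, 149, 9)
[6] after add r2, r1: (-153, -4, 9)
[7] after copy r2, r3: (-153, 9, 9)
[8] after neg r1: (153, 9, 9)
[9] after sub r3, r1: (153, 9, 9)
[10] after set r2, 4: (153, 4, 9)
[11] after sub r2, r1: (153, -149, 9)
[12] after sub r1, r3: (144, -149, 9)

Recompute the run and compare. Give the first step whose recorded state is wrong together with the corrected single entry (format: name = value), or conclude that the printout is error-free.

Recomputing the run from the initial state:
step 1: r1 = 8, r2 = -9, r3 = 9
step 2: r1 = 17, r2 = -9, r3 = 9
step 3: r1 = -153, r2 = -9, r3 = 9
step 4: r1 = -153, r2 = -4, r3 = 9
step 5: r1 = -153, r2 = 149, r3 = 9
step 6: r1 = -153, r2 = -4, r3 = 9
step 7: r1 = -153, r2 = 9, r3 = 9
step 8: r1 = 153, r2 = 9, r3 = 9
step 9: r1 = 153, r2 = 9, r3 = -144
step 10: r1 = 153, r2 = 4, r3 = -144
step 11: r1 = 153, r2 = -149, r3 = -144
step 12: r1 = 297, r2 = -149, r3 = -144
The first disagreement with the printout is at step 9, where the value should be r3 = -144.

step 9, r3 = -144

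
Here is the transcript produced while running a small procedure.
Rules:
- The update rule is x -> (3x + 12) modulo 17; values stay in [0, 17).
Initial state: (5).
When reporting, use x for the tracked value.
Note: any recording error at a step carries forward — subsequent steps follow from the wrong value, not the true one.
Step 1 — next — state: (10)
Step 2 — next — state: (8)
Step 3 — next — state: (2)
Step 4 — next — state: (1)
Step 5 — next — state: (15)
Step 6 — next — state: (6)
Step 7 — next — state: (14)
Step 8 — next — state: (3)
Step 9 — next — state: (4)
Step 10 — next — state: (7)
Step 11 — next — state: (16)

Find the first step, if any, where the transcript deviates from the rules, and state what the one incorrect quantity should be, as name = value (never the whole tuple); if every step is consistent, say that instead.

step 1: x = (3*5 + 12) mod 17 = 10 -> exactly as logged
step 2: x = (3*10 + 12) mod 17 = 8 -> consistent with the transcript
step 3: x = (3*8 + 12) mod 17 = 2 -> consistent with the transcript
step 4: x = (3*2 + 12) mod 17 = 1 -> same as recorded
step 5: x = (3*1 + 12) mod 17 = 15 -> verified
step 6: x = (3*15 + 12) mod 17 = 6 -> in agreement
step 7: x = (3*6 + 12) mod 17 = 13 -> not what was recorded
The audit stops at step 7: the recorded entry is wrong and should be x = 13.

step 7, x = 13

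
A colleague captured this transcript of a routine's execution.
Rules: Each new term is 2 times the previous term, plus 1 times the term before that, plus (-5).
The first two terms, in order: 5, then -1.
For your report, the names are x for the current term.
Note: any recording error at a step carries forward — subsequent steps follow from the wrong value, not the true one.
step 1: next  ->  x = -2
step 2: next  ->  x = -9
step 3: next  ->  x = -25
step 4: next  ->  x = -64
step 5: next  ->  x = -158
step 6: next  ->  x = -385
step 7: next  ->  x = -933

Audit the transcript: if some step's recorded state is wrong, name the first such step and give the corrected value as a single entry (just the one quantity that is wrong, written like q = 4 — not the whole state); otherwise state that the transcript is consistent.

step 2, x = -10

1. x = 2*(-1) + (1)*(5) + (-5) = -2 (checks out)
2. x = 2*(-2) + (1)*(-1) + (-5) = -10 (this is not what the transcript shows)
The earliest wrong entry is at step 2: it should read x = -10.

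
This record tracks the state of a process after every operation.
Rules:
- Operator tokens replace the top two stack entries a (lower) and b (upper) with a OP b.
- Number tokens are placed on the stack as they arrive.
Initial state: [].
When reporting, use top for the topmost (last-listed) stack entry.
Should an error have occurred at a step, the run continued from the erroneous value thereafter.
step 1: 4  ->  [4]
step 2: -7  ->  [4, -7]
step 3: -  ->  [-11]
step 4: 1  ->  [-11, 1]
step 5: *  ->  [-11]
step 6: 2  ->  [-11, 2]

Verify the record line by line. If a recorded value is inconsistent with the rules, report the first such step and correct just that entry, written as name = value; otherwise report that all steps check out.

Recomputing the run from the initial state:
step 1: [4]
step 2: [4, -7]
step 3: [11]
step 4: [11, 1]
step 5: [11]
step 6: [11, 2]
The first disagreement with the record is at step 3, where the value should be top = 11.

step 3, top = 11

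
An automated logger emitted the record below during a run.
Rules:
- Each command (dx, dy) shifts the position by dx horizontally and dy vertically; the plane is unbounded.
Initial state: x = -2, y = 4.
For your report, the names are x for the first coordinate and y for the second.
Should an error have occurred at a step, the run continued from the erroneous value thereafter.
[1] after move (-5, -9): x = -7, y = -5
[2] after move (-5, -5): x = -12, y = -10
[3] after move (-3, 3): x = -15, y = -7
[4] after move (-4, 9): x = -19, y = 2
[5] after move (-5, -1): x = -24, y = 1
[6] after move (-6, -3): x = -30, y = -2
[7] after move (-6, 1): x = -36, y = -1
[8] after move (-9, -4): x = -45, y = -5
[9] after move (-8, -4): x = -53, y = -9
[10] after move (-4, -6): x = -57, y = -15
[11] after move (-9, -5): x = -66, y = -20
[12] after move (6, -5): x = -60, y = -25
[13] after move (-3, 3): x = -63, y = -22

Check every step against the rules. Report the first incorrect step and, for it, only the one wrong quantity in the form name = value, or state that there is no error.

no error

Recomputing the run from the initial state:
step 1: x = -7, y = -5
step 2: x = -12, y = -10
step 3: x = -15, y = -7
step 4: x = -19, y = 2
step 5: x = -24, y = 1
step 6: x = -30, y = -2
step 7: x = -36, y = -1
step 8: x = -45, y = -5
step 9: x = -53, y = -9
step 10: x = -57, y = -15
step 11: x = -66, y = -20
step 12: x = -60, y = -25
step 13: x = -63, y = -22
This matches the record at every step.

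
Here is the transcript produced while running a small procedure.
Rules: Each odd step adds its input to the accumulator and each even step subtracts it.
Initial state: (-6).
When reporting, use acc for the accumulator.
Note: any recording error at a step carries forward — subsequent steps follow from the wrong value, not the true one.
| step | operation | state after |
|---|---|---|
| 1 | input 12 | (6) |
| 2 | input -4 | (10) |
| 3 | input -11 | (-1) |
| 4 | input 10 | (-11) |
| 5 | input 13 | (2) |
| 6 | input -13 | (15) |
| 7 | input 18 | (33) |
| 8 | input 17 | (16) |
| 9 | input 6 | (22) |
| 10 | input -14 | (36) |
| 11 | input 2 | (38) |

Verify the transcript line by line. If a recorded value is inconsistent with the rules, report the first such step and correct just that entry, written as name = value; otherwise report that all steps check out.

no error

Step 1: acc = -6 + 12 = 6 — no discrepancy.
Step 2: acc = 6 - -4 = 10 — same as recorded.
Step 3: acc = 10 + -11 = -1 — confirmed correct.
Step 4: acc = -1 - 10 = -11 — no discrepancy.
Step 5: acc = -11 + 13 = 2 — agrees with the transcript.
Step 6: acc = 2 - -13 = 15 — exactly as logged.
Step 7: acc = 15 + 18 = 33 — exactly as logged.
Step 8: acc = 33 - 17 = 16 — same as recorded.
Step 9: acc = 16 + 6 = 22 — no discrepancy.
Step 10: acc = 22 - -14 = 36 — same as recorded.
Step 11: acc = 36 + 2 = 38 — consistent with the transcript.
The whole run recomputes cleanly — no discrepancies.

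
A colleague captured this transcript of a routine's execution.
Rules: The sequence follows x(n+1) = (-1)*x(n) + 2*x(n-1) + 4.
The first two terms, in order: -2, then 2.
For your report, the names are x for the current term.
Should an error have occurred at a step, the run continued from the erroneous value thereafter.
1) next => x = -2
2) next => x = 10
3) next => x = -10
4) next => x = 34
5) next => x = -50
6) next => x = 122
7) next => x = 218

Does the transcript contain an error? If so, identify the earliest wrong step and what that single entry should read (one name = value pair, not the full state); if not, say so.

Step 1: x = -1*(2) + (2)*(-2) + (4) = -2 — matches.
Step 2: x = -1*(-2) + (2)*(2) + (4) = 10 — matches.
Step 3: x = -1*(10) + (2)*(-2) + (4) = -10 — consistent with the transcript.
Step 4: x = -1*(-10) + (2)*(10) + (4) = 34 — no discrepancy.
Step 5: x = -1*(34) + (2)*(-10) + (4) = -50 — exactly as logged.
Step 6: x = -1*(-50) + (2)*(34) + (4) = 122 — agrees with the transcript.
Step 7: x = -1*(122) + (2)*(-50) + (4) = -218 — this is not what the transcript shows.
Conclusion: step 7 carries the first error; the entry should be x = -218.

step 7, x = -218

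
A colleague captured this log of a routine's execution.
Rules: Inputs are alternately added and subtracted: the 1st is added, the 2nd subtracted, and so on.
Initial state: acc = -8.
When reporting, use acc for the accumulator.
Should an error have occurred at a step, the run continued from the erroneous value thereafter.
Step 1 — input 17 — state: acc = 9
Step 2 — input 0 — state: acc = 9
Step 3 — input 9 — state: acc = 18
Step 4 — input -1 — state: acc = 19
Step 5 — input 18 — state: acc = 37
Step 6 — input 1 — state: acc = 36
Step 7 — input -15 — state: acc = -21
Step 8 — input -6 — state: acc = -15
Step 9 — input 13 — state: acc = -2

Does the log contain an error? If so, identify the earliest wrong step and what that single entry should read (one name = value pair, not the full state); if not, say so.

Recomputing the run from the initial state:
step 1: acc = 9
step 2: acc = 9
step 3: acc = 18
step 4: acc = 19
step 5: acc = 37
step 6: acc = 36
step 7: acc = 21
step 8: acc = 27
step 9: acc = 40
The first disagreement with the log is at step 7, where the value should be acc = 21.

step 7, acc = 21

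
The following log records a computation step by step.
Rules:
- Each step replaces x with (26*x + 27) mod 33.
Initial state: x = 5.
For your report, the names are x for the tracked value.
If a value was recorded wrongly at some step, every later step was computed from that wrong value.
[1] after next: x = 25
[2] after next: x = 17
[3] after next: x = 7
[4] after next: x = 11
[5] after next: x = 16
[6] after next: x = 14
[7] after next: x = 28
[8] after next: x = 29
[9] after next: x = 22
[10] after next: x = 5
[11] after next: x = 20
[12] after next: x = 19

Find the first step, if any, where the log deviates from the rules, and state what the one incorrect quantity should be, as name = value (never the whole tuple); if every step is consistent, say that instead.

step 11, x = 25

step 1: x = (26*5 + 27) mod 33 = 25 -> checks out
step 2: x = (26*25 + 27) mod 33 = 17 -> same as recorded
step 3: x = (26*17 + 27) mod 33 = 7 -> matches
step 4: x = (26*7 + 27) mod 33 = 11 -> confirmed correct
step 5: x = (26*11 + 27) mod 33 = 16 -> in agreement
step 6: x = (26*16 + 27) mod 33 = 14 -> agrees with the log
step 7: x = (26*14 + 27) mod 33 = 28 -> exactly as logged
step 8: x = (26*28 + 27) mod 33 = 29 -> confirmed correct
step 9: x = (26*29 + 27) mod 33 = 22 -> no discrepancy
step 10: x = (26*22 + 27) mod 33 = 5 -> same as recorded
step 11: x = (26*5 + 27) mod 33 = 25 -> first mismatch against the log
The audit stops at step 11: the recorded entry is wrong and should be x = 25.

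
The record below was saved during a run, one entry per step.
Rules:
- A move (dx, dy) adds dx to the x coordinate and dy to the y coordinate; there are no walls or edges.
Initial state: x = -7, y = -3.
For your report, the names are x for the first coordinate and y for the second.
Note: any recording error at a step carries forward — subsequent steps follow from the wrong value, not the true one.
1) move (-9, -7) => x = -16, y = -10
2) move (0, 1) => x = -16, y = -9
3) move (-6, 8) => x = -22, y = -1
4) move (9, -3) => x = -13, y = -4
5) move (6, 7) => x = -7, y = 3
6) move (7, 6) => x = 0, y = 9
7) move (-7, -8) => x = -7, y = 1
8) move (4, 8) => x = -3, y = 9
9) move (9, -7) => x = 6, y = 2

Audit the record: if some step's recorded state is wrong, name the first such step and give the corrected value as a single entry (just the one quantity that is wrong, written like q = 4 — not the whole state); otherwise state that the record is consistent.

no error

Step 1: x = -7 + (-9) = -16, y = -3 + (-7) = -10 — exactly as logged.
Step 2: x = -16 + (0) = -16, y = -10 + (1) = -9 — checks out.
Step 3: x = -16 + (-6) = -22, y = -9 + (8) = -1 — exactly as logged.
Step 4: x = -22 + (9) = -13, y = -1 + (-3) = -4 — no discrepancy.
Step 5: x = -13 + (6) = -7, y = -4 + (7) = 3 — confirmed correct.
Step 6: x = -7 + (7) = 0, y = 3 + (6) = 9 — confirmed correct.
Step 7: x = 0 + (-7) = -7, y = 9 + (-8) = 1 — agrees with the record.
Step 8: x = -7 + (4) = -3, y = 1 + (8) = 9 — in agreement.
Step 9: x = -3 + (9) = 6, y = 9 + (-7) = 2 — agrees with the record.
Nothing is out of place; the run is error-free.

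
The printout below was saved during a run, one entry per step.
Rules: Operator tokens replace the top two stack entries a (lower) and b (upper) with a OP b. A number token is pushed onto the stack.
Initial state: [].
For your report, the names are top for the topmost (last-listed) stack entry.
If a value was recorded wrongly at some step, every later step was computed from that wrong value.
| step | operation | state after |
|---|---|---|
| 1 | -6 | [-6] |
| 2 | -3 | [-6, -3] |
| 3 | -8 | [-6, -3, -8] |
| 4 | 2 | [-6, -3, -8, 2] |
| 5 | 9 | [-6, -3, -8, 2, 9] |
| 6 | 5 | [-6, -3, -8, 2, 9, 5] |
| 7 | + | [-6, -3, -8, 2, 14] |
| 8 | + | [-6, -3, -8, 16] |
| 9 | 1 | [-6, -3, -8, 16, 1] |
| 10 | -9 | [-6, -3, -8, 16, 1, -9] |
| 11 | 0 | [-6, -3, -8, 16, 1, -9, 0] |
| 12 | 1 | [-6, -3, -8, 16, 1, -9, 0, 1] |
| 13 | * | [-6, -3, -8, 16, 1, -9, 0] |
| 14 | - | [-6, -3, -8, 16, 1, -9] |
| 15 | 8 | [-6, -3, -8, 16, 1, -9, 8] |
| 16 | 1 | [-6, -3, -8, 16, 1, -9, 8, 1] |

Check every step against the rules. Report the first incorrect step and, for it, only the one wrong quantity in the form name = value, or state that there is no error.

1. push -6: top = -6 (matches)
2. push -3: top = -3 (exactly as logged)
3. push -8: top = -8 (verified)
4. push 2: top = 2 (consistent with the printout)
5. push 9: top = 9 (consistent with the printout)
6. push 5: top = 5 (checks out)
7. 9 + 5 = 14 (matches)
8. 2 + 14 = 16 (confirmed correct)
9. push 1: top = 1 (checks out)
10. push -9: top = -9 (same as recorded)
11. push 0: top = 0 (agrees with the printout)
12. push 1: top = 1 (same as recorded)
13. 0 * 1 = 0 (verified)
14. -9 - 0 = -9 (same as recorded)
15. push 8: top = 8 (matches)
16. push 1: top = 1 (matches)
The whole run recomputes cleanly — no discrepancies.

no error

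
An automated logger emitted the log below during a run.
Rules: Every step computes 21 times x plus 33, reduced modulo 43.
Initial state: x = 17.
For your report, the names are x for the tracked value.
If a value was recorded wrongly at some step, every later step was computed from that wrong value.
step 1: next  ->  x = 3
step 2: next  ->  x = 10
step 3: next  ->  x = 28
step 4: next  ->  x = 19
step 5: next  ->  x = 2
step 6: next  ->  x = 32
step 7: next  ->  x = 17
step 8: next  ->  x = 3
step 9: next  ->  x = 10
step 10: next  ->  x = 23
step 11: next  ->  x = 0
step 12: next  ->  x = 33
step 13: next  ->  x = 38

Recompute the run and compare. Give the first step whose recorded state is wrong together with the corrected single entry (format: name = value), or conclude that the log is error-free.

step 10, x = 28

Recomputing the run from the initial state:
step 1: x = 3
step 2: x = 10
step 3: x = 28
step 4: x = 19
step 5: x = 2
step 6: x = 32
step 7: x = 17
step 8: x = 3
step 9: x = 10
step 10: x = 28
step 11: x = 19
step 12: x = 2
step 13: x = 32
The first disagreement with the log is at step 10, where the value should be x = 28.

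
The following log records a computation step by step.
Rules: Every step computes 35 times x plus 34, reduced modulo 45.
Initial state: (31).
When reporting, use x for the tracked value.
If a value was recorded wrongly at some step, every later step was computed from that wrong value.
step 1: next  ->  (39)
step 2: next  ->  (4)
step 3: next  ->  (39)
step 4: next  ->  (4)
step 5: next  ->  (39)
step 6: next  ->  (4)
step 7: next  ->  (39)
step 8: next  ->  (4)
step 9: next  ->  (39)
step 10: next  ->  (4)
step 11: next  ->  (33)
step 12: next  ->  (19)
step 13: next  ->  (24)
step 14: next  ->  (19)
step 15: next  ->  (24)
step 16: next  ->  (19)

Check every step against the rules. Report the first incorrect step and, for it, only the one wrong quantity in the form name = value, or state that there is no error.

step 11, x = 39

Recomputing the run from the initial state:
step 1: x = 39
step 2: x = 4
step 3: x = 39
step 4: x = 4
step 5: x = 39
step 6: x = 4
step 7: x = 39
step 8: x = 4
step 9: x = 39
step 10: x = 4
step 11: x = 39
step 12: x = 4
step 13: x = 39
step 14: x = 4
step 15: x = 39
step 16: x = 4
The first disagreement with the log is at step 11, where the value should be x = 39.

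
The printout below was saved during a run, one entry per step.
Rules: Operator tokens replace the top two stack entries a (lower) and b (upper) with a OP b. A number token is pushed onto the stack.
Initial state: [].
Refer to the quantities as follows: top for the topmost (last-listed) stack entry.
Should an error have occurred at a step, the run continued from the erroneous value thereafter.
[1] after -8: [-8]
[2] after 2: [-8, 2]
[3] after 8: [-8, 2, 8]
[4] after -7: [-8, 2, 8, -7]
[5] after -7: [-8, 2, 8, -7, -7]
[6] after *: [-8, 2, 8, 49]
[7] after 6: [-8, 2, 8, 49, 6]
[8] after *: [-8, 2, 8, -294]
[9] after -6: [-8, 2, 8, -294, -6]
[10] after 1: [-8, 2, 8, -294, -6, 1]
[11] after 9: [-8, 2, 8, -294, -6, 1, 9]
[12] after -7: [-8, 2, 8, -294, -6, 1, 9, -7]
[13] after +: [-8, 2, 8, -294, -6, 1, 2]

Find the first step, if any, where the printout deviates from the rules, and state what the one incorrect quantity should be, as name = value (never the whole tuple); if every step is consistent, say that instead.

step 1: push -8: top = -8 -> exactly as logged
step 2: push 2: top = 2 -> no discrepancy
step 3: push 8: top = 8 -> matches
step 4: push -7: top = -7 -> consistent with the printout
step 5: push -7: top = -7 -> no discrepancy
step 6: -7 * -7 = 49 -> verified
step 7: push 6: top = 6 -> checks out
step 8: 49 * 6 = 294 -> a discrepancy with the printout
The audit stops at step 8: the recorded entry is wrong and should be top = 294.

step 8, top = 294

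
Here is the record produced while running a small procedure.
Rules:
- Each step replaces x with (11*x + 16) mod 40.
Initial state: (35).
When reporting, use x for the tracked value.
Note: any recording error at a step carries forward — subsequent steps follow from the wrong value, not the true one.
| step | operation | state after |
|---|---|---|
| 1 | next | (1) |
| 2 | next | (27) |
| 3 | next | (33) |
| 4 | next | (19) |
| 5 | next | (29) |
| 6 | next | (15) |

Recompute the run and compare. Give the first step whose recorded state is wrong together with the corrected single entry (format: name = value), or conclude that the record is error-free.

step 5, x = 25

step 1: x = (11*35 + 16) mod 40 = 1 -> verified
step 2: x = (11*1 + 16) mod 40 = 27 -> verified
step 3: x = (11*27 + 16) mod 40 = 33 -> confirmed correct
step 4: x = (11*33 + 16) mod 40 = 19 -> agrees with the record
step 5: x = (11*19 + 16) mod 40 = 25 -> this is not what the record shows
First incorrect step: 5; the correct value is x = 25.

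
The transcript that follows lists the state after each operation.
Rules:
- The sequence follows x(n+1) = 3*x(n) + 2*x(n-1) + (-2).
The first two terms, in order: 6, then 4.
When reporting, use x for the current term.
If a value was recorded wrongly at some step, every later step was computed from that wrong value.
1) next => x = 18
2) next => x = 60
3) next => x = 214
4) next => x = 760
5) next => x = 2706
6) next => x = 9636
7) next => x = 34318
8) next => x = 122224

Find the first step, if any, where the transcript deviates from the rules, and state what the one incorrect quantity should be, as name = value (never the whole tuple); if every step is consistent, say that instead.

step 1, x = 22

Recomputing the run from the initial state:
step 1: x = 22
step 2: x = 72
step 3: x = 258
step 4: x = 916
step 5: x = 3262
step 6: x = 11616
step 7: x = 41370
step 8: x = 147340
The first disagreement with the transcript is at step 1, where the value should be x = 22.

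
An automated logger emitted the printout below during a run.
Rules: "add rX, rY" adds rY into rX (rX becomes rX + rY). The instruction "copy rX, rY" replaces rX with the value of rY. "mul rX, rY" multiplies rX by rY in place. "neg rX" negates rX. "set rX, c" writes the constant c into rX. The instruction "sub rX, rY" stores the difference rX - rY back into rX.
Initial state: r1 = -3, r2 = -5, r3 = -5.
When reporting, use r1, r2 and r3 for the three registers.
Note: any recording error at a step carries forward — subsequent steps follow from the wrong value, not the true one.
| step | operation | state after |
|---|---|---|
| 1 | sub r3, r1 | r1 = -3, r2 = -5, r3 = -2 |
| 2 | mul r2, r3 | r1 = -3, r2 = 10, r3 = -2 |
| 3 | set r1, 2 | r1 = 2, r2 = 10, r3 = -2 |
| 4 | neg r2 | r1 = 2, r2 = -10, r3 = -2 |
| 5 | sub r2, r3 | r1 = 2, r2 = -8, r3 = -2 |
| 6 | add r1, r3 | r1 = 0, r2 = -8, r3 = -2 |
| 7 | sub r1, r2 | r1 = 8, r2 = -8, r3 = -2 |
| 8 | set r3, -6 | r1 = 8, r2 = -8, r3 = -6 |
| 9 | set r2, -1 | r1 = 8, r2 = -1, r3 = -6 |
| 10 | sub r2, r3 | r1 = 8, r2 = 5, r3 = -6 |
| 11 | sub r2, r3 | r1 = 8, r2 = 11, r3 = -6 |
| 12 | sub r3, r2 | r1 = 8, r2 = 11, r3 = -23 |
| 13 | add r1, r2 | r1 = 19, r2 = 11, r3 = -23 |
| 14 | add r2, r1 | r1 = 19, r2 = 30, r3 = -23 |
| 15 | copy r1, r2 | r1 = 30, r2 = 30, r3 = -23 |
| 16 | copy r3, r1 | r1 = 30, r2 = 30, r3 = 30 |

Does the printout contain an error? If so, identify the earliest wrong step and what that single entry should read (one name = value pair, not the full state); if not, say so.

step 12, r3 = -17

Step 1: r3 = -5 - -3 = -2 — no discrepancy.
Step 2: r2 = -5 * -2 = 10 — matches.
Step 3: r1 = 2 — verified.
Step 4: r2 = -(10) = -10 — matches.
Step 5: r2 = -10 - -2 = -8 — verified.
Step 6: r1 = 2 + -2 = 0 — checks out.
Step 7: r1 = 0 - -8 = 8 — checks out.
Step 8: r3 = -6 — consistent with the printout.
Step 9: r2 = -1 — matches.
Step 10: r2 = -1 - -6 = 5 — matches.
Step 11: r2 = 5 - -6 = 11 — verified.
Step 12: r3 = -6 - 11 = -17 — first mismatch against the printout.
First incorrect step: 12; the correct value is r3 = -17.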